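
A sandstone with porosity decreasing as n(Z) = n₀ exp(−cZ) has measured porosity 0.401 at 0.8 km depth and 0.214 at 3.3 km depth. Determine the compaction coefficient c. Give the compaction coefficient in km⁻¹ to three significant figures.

0.251 km⁻¹

Athy: n(Z) = n₀ e^(−cZ) ⇒ n₁/n₂ = e^{c(Z₂−Z₁)} ⇒ c = ln(n₁/n₂)/(Z₂−Z₁)
c = ln(0.401/0.214) / (3.3 − 0.8) = ln(1.874) / 2.5 = 0.6280 / 2.5 = 0.2512 km⁻¹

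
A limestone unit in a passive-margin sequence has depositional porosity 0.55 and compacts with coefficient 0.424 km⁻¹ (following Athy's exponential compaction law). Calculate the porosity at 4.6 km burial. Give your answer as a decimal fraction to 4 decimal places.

n = n₀·exp(−β·d) = 0.55 × exp(−0.424 × 4.6) = 0.55 × exp(−1.95)
  = 0.55 × 0.1422 = 0.0782

0.0782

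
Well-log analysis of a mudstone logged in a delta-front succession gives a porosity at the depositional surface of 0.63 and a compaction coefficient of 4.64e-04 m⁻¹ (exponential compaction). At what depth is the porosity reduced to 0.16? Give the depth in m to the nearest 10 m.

2950 m

Working in km (1 km = 1000 m; k in km⁻¹ = k in m⁻¹ × 1000):
Invert Athy's law: z = ln(phi₀/phi) / k
z = ln(0.63/0.16) / 0.464 = ln(3.938) / 0.464 = 1.3705 / 0.464 = 2.954 km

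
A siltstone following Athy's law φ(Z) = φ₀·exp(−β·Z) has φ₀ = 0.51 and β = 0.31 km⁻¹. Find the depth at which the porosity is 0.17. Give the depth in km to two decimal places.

Invert Athy's law: Z = ln(φ₀/φ) / β
Z = ln(0.51/0.17) / 0.31 = ln(3) / 0.31 = 1.0986 / 0.31 = 3.544 km

3.54 km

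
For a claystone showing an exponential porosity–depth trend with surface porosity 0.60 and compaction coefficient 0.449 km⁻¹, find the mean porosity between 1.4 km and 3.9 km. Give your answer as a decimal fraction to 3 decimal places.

0.192

⟨φ⟩ = (1/(d₂−d₁)) ∫ φ₀ e^(−kd) dd = φ₀·(e^(−k·d₁) − e^(−k·d₂)) / (k·(d₂−d₁))
e^(−0.449×1.4) = 0.5333; e^(−0.449×3.9) = 0.1736
⟨φ⟩ = 0.6 × (0.5333 − 0.1736) / (0.449 × 2.5) = 0.6 × 0.3205 = 0.1923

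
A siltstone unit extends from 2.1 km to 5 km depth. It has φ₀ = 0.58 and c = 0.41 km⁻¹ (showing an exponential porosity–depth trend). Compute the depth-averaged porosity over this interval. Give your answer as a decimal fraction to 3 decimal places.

⟨φ⟩ = (1/(d₂−d₁)) ∫ φ₀ e^(−cd) dd = φ₀·(e^(−c·d₁) − e^(−c·d₂)) / (c·(d₂−d₁))
e^(−0.41×2.1) = 0.4227; e^(−0.41×5) = 0.1287
⟨φ⟩ = 0.58 × (0.4227 − 0.1287) / (0.41 × 2.9) = 0.58 × 0.2473 = 0.1434

0.143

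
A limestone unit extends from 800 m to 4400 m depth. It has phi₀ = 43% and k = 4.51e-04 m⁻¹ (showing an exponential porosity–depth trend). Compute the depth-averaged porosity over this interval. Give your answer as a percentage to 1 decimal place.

14.8%

Working in km (1 km = 1000 m; k in km⁻¹ = k in m⁻¹ × 1000):
⟨phi⟩ = (1/(z₂−z₁)) ∫ phi₀ e^(−kz) dz = phi₀·(e^(−k·z₁) − e^(−k·z₂)) / (k·(z₂−z₁))
e^(−0.451×0.8) = 0.6971; e^(−0.451×4.4) = 0.1375
⟨phi⟩ = 0.43 × (0.6971 − 0.1375) / (0.451 × 3.6) = 0.43 × 0.3447 = 0.1482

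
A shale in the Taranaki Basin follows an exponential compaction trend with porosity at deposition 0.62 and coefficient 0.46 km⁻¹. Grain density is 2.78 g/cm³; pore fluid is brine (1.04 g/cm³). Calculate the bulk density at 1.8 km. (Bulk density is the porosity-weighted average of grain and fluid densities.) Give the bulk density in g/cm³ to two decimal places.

2.31 g/cm³

Porosity at depth: phi = 0.62·exp(−0.46×1.8) = 0.62×0.4369 = 0.2709
Bulk density: ρ_b = (1−phi)ρ_g + phi·ρ_f = 0.7291×2.78 + 0.2709×1.04
       = 2.027 + 0.282 = 2.309 g/cm³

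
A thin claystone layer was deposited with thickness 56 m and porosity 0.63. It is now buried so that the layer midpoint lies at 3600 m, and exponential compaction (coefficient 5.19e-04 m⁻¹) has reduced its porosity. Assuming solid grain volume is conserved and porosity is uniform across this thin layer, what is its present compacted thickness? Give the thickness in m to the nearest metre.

23 m

Working in km (1 km = 1000 m; c in km⁻¹ = c in m⁻¹ × 1000):
Porosity at 3.6 km: φ = 0.63·exp(−0.519×3.6) = 0.0973
Solid-volume conservation: h(1−φ) = h₀(1−φ₀) ⇒ h = h₀·(1−φ₀)/(1−φ)
h = 0.056 × (1 − 0.63)/(1 − 0.0973) = 0.056 × 0.4099 = 0.0230 km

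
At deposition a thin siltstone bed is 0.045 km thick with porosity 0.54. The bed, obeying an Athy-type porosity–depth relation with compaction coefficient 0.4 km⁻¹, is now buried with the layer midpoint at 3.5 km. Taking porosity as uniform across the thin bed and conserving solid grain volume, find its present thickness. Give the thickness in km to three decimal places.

0.024 km

Porosity at 3.5 km: n = 0.54·exp(−0.4×3.5) = 0.1332
Solid-volume conservation: h(1−n) = h₀(1−n₀) ⇒ h = h₀·(1−n₀)/(1−n)
h = 0.045 × (1 − 0.54)/(1 − 0.1332) = 0.045 × 0.5307 = 0.0239 km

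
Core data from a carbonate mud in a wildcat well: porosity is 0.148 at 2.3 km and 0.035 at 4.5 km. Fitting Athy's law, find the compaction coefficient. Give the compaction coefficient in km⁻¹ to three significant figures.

Athy: φ(d) = φ₀ e^(−βd) ⇒ φ₁/φ₂ = e^{β(d₂−d₁)} ⇒ β = ln(φ₁/φ₂)/(d₂−d₁)
β = ln(0.148/0.035) / (4.5 − 2.3) = ln(4.229) / 2.2 = 1.4419 / 2.2 = 0.6554 km⁻¹

0.655 km⁻¹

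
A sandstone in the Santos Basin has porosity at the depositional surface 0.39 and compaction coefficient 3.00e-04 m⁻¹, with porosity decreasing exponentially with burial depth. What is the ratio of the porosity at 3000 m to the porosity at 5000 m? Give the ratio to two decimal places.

1.82

Working in km (1 km = 1000 m; k in km⁻¹ = k in m⁻¹ × 1000):
φ(z₁)/φ(z₂) = e^(−k·z₁)/e^(−k·z₂) = e^{k(z₂−z₁)}
= exp(0.3 × 2) = exp(0.6) = 1.8221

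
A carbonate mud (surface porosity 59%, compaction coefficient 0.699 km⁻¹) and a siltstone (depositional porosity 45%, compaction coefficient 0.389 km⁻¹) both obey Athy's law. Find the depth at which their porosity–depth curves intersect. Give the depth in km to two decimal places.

0.87 km

Set φ₀ₐ e^(−kₐz) = φ₀ᵦ e^(−kᵦz) ⇒ ln(φ₀ₐ/φ₀ᵦ) = (kₐ − kᵦ)·z
z = ln(0.59/0.45) / (0.699 − 0.389) = 0.2709 / 0.31 = 0.874 km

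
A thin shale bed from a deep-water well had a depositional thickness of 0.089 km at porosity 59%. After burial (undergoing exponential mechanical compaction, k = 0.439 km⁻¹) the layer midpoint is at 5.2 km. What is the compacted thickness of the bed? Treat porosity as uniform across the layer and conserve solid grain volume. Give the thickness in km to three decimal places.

Porosity at 5.2 km: phi = 0.59·exp(−0.439×5.2) = 0.0602
Solid-volume conservation: h(1−phi) = h₀(1−phi₀) ⇒ h = h₀·(1−phi₀)/(1−phi)
h = 0.089 × (1 − 0.59)/(1 − 0.0602) = 0.089 × 0.4363 = 0.0388 km

0.039 km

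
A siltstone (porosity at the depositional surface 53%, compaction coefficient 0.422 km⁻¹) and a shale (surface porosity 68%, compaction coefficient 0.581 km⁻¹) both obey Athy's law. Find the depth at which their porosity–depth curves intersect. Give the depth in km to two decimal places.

Set phi₀ₐ e^(−cₐZ) = phi₀ᵦ e^(−cᵦZ) ⇒ ln(phi₀ₐ/phi₀ᵦ) = (cₐ − cᵦ)·Z
Z = ln(0.53/0.68) / (0.422 − 0.581) = -0.2492 / -0.159 = 1.567 km

1.57 km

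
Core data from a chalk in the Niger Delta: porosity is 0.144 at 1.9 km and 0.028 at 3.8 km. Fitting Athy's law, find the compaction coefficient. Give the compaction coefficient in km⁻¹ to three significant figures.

Athy: n(z) = n₀ e^(−cz) ⇒ n₁/n₂ = e^{c(z₂−z₁)} ⇒ c = ln(n₁/n₂)/(z₂−z₁)
c = ln(0.144/0.028) / (3.8 − 1.9) = ln(5.143) / 1.9 = 1.6376 / 1.9 = 0.8619 km⁻¹

0.862 km⁻¹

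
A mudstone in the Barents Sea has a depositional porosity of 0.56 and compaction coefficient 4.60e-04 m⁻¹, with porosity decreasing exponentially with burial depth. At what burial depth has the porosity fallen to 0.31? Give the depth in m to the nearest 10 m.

1290 m

Working in km (1 km = 1000 m; c in km⁻¹ = c in m⁻¹ × 1000):
Invert Athy's law: z = ln(phi₀/phi) / c
z = ln(0.56/0.31) / 0.46 = ln(1.806) / 0.46 = 0.5914 / 0.46 = 1.286 km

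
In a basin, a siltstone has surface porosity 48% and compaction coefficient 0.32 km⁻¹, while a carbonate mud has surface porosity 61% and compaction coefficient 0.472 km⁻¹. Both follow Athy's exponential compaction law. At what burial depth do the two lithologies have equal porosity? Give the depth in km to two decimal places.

1.58 km

Set n₀ₐ e^(−βₐZ) = n₀ᵦ e^(−βᵦZ) ⇒ ln(n₀ₐ/n₀ᵦ) = (βₐ − βᵦ)·Z
Z = ln(0.48/0.61) / (0.32 − 0.472) = -0.2397 / -0.152 = 1.577 km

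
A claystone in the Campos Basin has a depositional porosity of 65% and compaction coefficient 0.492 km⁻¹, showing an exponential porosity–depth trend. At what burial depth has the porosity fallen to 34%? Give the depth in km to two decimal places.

Invert Athy's law: Z = ln(φ₀/φ) / β
Z = ln(0.65/0.34) / 0.492 = ln(1.912) / 0.492 = 0.6480 / 0.492 = 1.317 km

1.32 km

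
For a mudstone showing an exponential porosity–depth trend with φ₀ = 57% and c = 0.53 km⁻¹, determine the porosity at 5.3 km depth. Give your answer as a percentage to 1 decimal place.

3.4%

φ = φ₀·exp(−c·z) = 0.57 × exp(−0.53 × 5.3) = 0.57 × exp(−2.809)
  = 0.57 × 0.0603 = 0.0344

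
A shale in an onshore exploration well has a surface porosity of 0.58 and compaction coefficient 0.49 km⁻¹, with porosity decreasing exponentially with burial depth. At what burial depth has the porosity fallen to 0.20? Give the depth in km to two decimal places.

Invert Athy's law: z = ln(phi₀/phi) / k
z = ln(0.58/0.2) / 0.49 = ln(2.9) / 0.49 = 1.0647 / 0.49 = 2.173 km

2.17 km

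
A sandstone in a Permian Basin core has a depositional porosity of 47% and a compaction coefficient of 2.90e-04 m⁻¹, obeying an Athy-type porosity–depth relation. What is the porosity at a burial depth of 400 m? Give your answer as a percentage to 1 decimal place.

Working in km (1 km = 1000 m; k in km⁻¹ = k in m⁻¹ × 1000):
φ = φ₀·exp(−k·z) = 0.47 × exp(−0.29 × 0.4) = 0.47 × exp(−0.116)
  = 0.47 × 0.8905 = 0.4185

41.9%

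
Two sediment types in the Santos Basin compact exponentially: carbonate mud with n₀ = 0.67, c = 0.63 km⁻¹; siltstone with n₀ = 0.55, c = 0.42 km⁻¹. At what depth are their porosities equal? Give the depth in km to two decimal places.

0.94 km

Set n₀ₐ e^(−cₐd) = n₀ᵦ e^(−cᵦd) ⇒ ln(n₀ₐ/n₀ᵦ) = (cₐ − cᵦ)·d
d = ln(0.67/0.55) / (0.63 − 0.42) = 0.1974 / 0.21 = 0.940 km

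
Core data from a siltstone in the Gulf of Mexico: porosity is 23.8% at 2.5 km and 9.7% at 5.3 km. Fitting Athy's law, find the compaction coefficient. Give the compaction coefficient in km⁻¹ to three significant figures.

0.321 km⁻¹

Athy: n(z) = n₀ e^(−βz) ⇒ n₁/n₂ = e^{β(z₂−z₁)} ⇒ β = ln(n₁/n₂)/(z₂−z₁)
β = ln(0.238/0.097) / (5.3 − 2.5) = ln(2.454) / 2.8 = 0.8976 / 2.8 = 0.3206 km⁻¹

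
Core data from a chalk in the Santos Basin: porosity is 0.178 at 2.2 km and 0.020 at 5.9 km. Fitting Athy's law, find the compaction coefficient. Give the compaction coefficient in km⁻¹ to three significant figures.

0.591 km⁻¹

Athy: phi(z) = phi₀ e^(−kz) ⇒ phi₁/phi₂ = e^{k(z₂−z₁)} ⇒ k = ln(phi₁/phi₂)/(z₂−z₁)
k = ln(0.178/0.02) / (5.9 − 2.2) = ln(8.9) / 3.7 = 2.1861 / 3.7 = 0.5908 km⁻¹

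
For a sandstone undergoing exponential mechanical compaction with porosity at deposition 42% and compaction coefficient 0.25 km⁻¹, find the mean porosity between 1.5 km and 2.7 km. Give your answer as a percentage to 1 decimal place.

24.9%

⟨n⟩ = (1/(z₂−z₁)) ∫ n₀ e^(−kz) dz = n₀·(e^(−k·z₁) − e^(−k·z₂)) / (k·(z₂−z₁))
e^(−0.25×1.5) = 0.6873; e^(−0.25×2.7) = 0.5092
⟨n⟩ = 0.42 × (0.6873 − 0.5092) / (0.25 × 1.2) = 0.42 × 0.5938 = 0.2494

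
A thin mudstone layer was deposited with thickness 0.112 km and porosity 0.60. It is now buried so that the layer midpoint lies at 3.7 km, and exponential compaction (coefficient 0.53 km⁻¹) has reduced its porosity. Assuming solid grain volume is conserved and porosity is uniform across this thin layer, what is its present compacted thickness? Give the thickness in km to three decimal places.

0.049 km

Porosity at 3.7 km: n = 0.6·exp(−0.53×3.7) = 0.0844
Solid-volume conservation: h(1−n) = h₀(1−n₀) ⇒ h = h₀·(1−n₀)/(1−n)
h = 0.112 × (1 − 0.6)/(1 − 0.0844) = 0.112 × 0.4369 = 0.0489 km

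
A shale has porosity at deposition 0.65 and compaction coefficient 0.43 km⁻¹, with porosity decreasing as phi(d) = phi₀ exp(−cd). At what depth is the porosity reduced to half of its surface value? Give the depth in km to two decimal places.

1.61 km

phi/phi₀ = 1/2 ⇒ exp(−c·d) = 1/2 ⇒ d = ln(2) / c
d = 0.6931 / 0.43 = 1.612 km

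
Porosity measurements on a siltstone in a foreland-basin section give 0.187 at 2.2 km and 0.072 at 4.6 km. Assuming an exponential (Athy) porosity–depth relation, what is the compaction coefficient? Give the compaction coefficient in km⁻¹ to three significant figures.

Athy: phi(Z) = phi₀ e^(−kZ) ⇒ phi₁/phi₂ = e^{k(Z₂−Z₁)} ⇒ k = ln(phi₁/phi₂)/(Z₂−Z₁)
k = ln(0.187/0.072) / (4.6 − 2.2) = ln(2.597) / 2.4 = 0.9544 / 2.4 = 0.3977 km⁻¹

0.398 km⁻¹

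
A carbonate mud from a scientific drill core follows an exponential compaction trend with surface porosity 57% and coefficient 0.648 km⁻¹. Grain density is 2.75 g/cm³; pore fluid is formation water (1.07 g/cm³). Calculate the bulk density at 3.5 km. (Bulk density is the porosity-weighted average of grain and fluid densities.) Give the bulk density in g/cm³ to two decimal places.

2.65 g/cm³

Porosity at depth: φ = 0.57·exp(−0.648×3.5) = 0.57×0.1035 = 0.0590
Bulk density: ρ_b = (1−φ)ρ_g + φ·ρ_f = 0.9410×2.75 + 0.0590×1.07
       = 2.588 + 0.063 = 2.651 g/cm³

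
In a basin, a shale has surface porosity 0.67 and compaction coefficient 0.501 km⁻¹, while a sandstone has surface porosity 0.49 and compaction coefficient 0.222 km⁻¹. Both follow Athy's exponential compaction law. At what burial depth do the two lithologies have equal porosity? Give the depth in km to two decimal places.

Set φ₀ₐ e^(−cₐd) = φ₀ᵦ e^(−cᵦd) ⇒ ln(φ₀ₐ/φ₀ᵦ) = (cₐ − cᵦ)·d
d = ln(0.67/0.49) / (0.501 − 0.222) = 0.3129 / 0.279 = 1.121 km

1.12 km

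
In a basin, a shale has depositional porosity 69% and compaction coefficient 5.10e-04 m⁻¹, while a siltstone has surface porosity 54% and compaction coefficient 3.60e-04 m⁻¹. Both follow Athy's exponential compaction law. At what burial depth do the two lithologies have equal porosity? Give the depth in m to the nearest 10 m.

1630 m

Working in km (1 km = 1000 m; k in km⁻¹ = k in m⁻¹ × 1000):
Set n₀ₐ e^(−kₐz) = n₀ᵦ e^(−kᵦz) ⇒ ln(n₀ₐ/n₀ᵦ) = (kₐ − kᵦ)·z
z = ln(0.69/0.54) / (0.51 − 0.36) = 0.2451 / 0.15 = 1.634 km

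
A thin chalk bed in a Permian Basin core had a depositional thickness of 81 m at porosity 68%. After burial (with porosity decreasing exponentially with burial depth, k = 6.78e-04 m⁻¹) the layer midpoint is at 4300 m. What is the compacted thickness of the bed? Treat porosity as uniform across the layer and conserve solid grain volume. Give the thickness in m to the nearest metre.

Working in km (1 km = 1000 m; k in km⁻¹ = k in m⁻¹ × 1000):
Porosity at 4.3 km: φ = 0.68·exp(−0.678×4.3) = 0.0368
Solid-volume conservation: h(1−φ) = h₀(1−φ₀) ⇒ h = h₀·(1−φ₀)/(1−φ)
h = 0.081 × (1 − 0.68)/(1 − 0.0368) = 0.081 × 0.3322 = 0.0269 km

27 m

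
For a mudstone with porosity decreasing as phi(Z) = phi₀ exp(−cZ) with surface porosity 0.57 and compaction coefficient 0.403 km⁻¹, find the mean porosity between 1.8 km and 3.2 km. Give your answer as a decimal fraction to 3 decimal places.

⟨phi⟩ = (1/(Z₂−Z₁)) ∫ phi₀ e^(−cZ) dZ = phi₀·(e^(−c·Z₁) − e^(−c·Z₂)) / (c·(Z₂−Z₁))
e^(−0.403×1.8) = 0.4841; e^(−0.403×3.2) = 0.2754
⟨phi⟩ = 0.57 × (0.4841 − 0.2754) / (0.403 × 1.4) = 0.57 × 0.3700 = 0.2109

0.211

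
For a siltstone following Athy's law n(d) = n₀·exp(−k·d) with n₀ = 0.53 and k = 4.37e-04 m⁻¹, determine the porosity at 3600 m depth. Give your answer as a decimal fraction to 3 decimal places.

0.110

Working in km (1 km = 1000 m; k in km⁻¹ = k in m⁻¹ × 1000):
n = n₀·exp(−k·d) = 0.53 × exp(−0.437 × 3.6) = 0.53 × exp(−1.573)
  = 0.53 × 0.2074 = 0.1099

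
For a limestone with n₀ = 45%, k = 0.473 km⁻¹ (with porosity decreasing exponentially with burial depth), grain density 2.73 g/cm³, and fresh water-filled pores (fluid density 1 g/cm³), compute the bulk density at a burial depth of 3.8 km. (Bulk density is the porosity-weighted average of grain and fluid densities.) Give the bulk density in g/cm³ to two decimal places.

2.60 g/cm³

Porosity at depth: n = 0.45·exp(−0.473×3.8) = 0.45×0.1657 = 0.0746
Bulk density: ρ_b = (1−n)ρ_g + n·ρ_f = 0.9254×2.73 + 0.0746×1
       = 2.526 + 0.075 = 2.601 g/cm³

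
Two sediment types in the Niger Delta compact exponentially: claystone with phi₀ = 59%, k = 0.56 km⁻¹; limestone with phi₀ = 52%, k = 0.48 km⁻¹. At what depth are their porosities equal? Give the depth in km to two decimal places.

1.58 km

Set phi₀ₐ e^(−kₐd) = phi₀ᵦ e^(−kᵦd) ⇒ ln(phi₀ₐ/phi₀ᵦ) = (kₐ − kᵦ)·d
d = ln(0.59/0.52) / (0.56 − 0.48) = 0.1263 / 0.08 = 1.579 km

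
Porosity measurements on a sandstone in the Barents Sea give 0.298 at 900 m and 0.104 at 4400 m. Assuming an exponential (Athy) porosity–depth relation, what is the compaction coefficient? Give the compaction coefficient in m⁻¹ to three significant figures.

0.000301 m⁻¹

Working in km (1 km = 1000 m; k in km⁻¹ = k in m⁻¹ × 1000):
Athy: phi(Z) = phi₀ e^(−kZ) ⇒ phi₁/phi₂ = e^{k(Z₂−Z₁)} ⇒ k = ln(phi₁/phi₂)/(Z₂−Z₁)
k = ln(0.298/0.104) / (4.4 − 0.9) = ln(2.865) / 3.5 = 1.0527 / 3.5 = 0.3008 km⁻¹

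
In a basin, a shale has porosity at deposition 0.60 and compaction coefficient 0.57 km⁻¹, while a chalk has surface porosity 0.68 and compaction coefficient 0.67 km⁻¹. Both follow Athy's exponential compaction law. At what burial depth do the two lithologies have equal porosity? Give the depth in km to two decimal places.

Set n₀ₐ e^(−βₐZ) = n₀ᵦ e^(−βᵦZ) ⇒ ln(n₀ₐ/n₀ᵦ) = (βₐ − βᵦ)·Z
Z = ln(0.6/0.68) / (0.57 − 0.67) = -0.1252 / -0.1 = 1.252 km

1.25 km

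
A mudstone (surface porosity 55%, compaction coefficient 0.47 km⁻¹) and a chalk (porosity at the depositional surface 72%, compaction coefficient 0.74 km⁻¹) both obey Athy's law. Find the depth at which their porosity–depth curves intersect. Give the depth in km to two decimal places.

1.00 km

Set n₀ₐ e^(−kₐZ) = n₀ᵦ e^(−kᵦZ) ⇒ ln(n₀ₐ/n₀ᵦ) = (kₐ − kᵦ)·Z
Z = ln(0.55/0.72) / (0.47 − 0.74) = -0.2693 / -0.27 = 0.998 km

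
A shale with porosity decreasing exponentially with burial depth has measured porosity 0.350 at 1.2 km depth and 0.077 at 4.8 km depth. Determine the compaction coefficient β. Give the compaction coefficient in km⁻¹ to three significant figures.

Athy: phi(Z) = phi₀ e^(−βZ) ⇒ phi₁/phi₂ = e^{β(Z₂−Z₁)} ⇒ β = ln(phi₁/phi₂)/(Z₂−Z₁)
β = ln(0.35/0.077) / (4.8 − 1.2) = ln(4.545) / 3.6 = 1.5141 / 3.6 = 0.4206 km⁻¹

0.421 km⁻¹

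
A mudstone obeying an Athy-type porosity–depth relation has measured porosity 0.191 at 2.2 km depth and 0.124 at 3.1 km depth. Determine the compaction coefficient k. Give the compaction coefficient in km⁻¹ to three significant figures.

Athy: φ(z) = φ₀ e^(−kz) ⇒ φ₁/φ₂ = e^{k(z₂−z₁)} ⇒ k = ln(φ₁/φ₂)/(z₂−z₁)
k = ln(0.191/0.124) / (3.1 − 2.2) = ln(1.54) / 0.9 = 0.4320 / 0.9 = 0.48 km⁻¹

0.480 km⁻¹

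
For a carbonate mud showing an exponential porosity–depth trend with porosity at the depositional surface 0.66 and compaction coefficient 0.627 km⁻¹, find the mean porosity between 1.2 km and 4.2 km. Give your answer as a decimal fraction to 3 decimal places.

⟨phi⟩ = (1/(Z₂−Z₁)) ∫ phi₀ e^(−kZ) dZ = phi₀·(e^(−k·Z₁) − e^(−k·Z₂)) / (k·(Z₂−Z₁))
e^(−0.627×1.2) = 0.4712; e^(−0.627×4.2) = 0.0718
⟨phi⟩ = 0.66 × (0.4712 − 0.0718) / (0.627 × 3) = 0.66 × 0.2123 = 0.1401

0.140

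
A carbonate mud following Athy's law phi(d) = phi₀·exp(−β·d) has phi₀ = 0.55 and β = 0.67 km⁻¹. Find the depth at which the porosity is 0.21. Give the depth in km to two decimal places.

Invert Athy's law: d = ln(phi₀/phi) / β
d = ln(0.55/0.21) / 0.67 = ln(2.619) / 0.67 = 0.9628 / 0.67 = 1.437 km

1.44 km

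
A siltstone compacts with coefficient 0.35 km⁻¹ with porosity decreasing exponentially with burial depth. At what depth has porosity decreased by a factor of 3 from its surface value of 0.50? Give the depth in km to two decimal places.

3.14 km

phi/phi₀ = 1/3 ⇒ exp(−c·z) = 1/3 ⇒ z = ln(3) / c
z = 1.0986 / 0.35 = 3.139 km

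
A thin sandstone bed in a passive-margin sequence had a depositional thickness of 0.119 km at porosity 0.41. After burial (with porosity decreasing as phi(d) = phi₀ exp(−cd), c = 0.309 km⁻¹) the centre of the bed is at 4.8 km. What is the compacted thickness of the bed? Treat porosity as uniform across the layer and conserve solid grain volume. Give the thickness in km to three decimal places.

Porosity at 4.8 km: phi = 0.41·exp(−0.309×4.8) = 0.0930
Solid-volume conservation: h(1−phi) = h₀(1−phi₀) ⇒ h = h₀·(1−phi₀)/(1−phi)
h = 0.119 × (1 − 0.41)/(1 − 0.0930) = 0.119 × 0.6505 = 0.0774 km

0.077 km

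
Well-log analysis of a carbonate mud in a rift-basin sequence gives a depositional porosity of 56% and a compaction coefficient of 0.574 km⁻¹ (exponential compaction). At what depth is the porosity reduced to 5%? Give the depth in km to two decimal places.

Invert Athy's law: Z = ln(phi₀/phi) / k
Z = ln(0.56/0.05) / 0.574 = ln(11.2) / 0.574 = 2.4159 / 0.574 = 4.209 km

4.21 km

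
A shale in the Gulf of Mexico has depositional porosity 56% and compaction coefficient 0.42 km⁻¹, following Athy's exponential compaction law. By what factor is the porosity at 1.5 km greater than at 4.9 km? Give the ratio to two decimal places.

phi(d₁)/phi(d₂) = e^(−c·d₁)/e^(−c·d₂) = e^{c(d₂−d₁)}
= exp(0.42 × 3.4) = exp(1.428) = 4.1704

4.17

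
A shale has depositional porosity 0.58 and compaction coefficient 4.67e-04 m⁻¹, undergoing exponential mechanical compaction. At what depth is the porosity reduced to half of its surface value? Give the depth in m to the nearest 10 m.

1480 m

Working in km (1 km = 1000 m; k in km⁻¹ = k in m⁻¹ × 1000):
phi/phi₀ = 1/2 ⇒ exp(−k·z) = 1/2 ⇒ z = ln(2) / k
z = 0.6931 / 0.467 = 1.484 km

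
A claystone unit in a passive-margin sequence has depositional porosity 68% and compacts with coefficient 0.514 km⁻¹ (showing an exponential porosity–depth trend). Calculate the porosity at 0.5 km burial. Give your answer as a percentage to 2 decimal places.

n = n₀·exp(−c·d) = 0.68 × exp(−0.514 × 0.5) = 0.68 × exp(−0.257)
  = 0.68 × 0.7734 = 0.5259

52.59%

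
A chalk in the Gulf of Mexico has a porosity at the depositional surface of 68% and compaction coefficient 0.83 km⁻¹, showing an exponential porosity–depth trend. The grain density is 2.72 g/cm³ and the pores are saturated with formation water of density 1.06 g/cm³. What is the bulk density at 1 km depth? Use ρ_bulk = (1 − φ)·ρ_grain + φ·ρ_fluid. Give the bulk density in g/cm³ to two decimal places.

Porosity at depth: phi = 0.68·exp(−0.83×1) = 0.68×0.4360 = 0.2965
Bulk density: ρ_b = (1−phi)ρ_g + phi·ρ_f = 0.7035×2.72 + 0.2965×1.06
       = 1.913 + 0.314 = 2.228 g/cm³

2.23 g/cm³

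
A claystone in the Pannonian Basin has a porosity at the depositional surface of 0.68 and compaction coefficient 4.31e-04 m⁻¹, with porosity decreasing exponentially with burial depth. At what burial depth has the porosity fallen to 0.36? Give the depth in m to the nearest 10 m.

1480 m

Working in km (1 km = 1000 m; k in km⁻¹ = k in m⁻¹ × 1000):
Invert Athy's law: d = ln(φ₀/φ) / k
d = ln(0.68/0.36) / 0.431 = ln(1.889) / 0.431 = 0.6360 / 0.431 = 1.476 km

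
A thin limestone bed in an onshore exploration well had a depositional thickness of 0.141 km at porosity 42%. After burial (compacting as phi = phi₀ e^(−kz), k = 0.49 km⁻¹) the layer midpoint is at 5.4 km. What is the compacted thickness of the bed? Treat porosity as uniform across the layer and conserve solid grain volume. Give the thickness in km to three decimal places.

0.084 km

Porosity at 5.4 km: phi = 0.42·exp(−0.49×5.4) = 0.0298
Solid-volume conservation: h(1−phi) = h₀(1−phi₀) ⇒ h = h₀·(1−phi₀)/(1−phi)
h = 0.141 × (1 − 0.42)/(1 − 0.0298) = 0.141 × 0.5978 = 0.0843 km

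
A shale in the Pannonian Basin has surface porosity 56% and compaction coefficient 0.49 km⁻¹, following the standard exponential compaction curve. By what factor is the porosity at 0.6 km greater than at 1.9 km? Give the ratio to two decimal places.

phi(z₁)/phi(z₂) = e^(−k·z₁)/e^(−k·z₂) = e^{k(z₂−z₁)}
= exp(0.49 × 1.3) = exp(0.637) = 1.8908

1.89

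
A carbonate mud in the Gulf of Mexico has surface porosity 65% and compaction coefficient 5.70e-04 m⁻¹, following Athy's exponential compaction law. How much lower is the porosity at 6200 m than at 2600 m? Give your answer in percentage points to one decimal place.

12.9 percentage points

Working in km (1 km = 1000 m; β in km⁻¹ = β in m⁻¹ × 1000):
φ(2.6) = 0.65·e^(−0.57×2.6) = 0.1477
φ(6.2) = 0.65·e^(−0.57×6.2) = 0.0190
Δφ = 0.1477 − 0.0190 = 0.1287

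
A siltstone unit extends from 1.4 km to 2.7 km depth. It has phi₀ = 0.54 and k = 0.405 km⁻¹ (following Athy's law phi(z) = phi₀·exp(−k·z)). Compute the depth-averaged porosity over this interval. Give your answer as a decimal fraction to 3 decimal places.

0.238

⟨phi⟩ = (1/(z₂−z₁)) ∫ phi₀ e^(−kz) dz = phi₀·(e^(−k·z₁) − e^(−k·z₂)) / (k·(z₂−z₁))
e^(−0.405×1.4) = 0.5672; e^(−0.405×2.7) = 0.3350
⟨phi⟩ = 0.54 × (0.5672 − 0.3350) / (0.405 × 1.3) = 0.54 × 0.4410 = 0.2381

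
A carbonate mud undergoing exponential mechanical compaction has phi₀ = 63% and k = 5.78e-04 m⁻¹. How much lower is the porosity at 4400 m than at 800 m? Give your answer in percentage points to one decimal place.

Working in km (1 km = 1000 m; k in km⁻¹ = k in m⁻¹ × 1000):
phi(0.8) = 0.63·e^(−0.578×0.8) = 0.3968
phi(4.4) = 0.63·e^(−0.578×4.4) = 0.0495
Δphi = 0.3968 − 0.0495 = 0.3472

34.7 percentage points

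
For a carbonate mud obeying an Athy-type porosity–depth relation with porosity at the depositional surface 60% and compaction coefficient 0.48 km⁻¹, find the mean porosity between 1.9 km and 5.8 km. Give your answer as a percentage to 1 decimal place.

10.9%

⟨n⟩ = (1/(d₂−d₁)) ∫ n₀ e^(−cd) dd = n₀·(e^(−c·d₁) − e^(−c·d₂)) / (c·(d₂−d₁))
e^(−0.48×1.9) = 0.4017; e^(−0.48×5.8) = 0.0618
⟨n⟩ = 0.6 × (0.4017 − 0.0618) / (0.48 × 3.9) = 0.6 × 0.1816 = 0.1090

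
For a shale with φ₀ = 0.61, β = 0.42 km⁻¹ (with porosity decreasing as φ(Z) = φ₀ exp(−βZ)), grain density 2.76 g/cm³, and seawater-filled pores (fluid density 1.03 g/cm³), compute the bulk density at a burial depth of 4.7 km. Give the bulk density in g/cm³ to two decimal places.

Porosity at depth: φ = 0.61·exp(−0.42×4.7) = 0.61×0.1389 = 0.0847
Bulk density: ρ_b = (1−φ)ρ_g + φ·ρ_f = 0.9153×2.76 + 0.0847×1.03
       = 2.526 + 0.087 = 2.613 g/cm³

2.61 g/cm³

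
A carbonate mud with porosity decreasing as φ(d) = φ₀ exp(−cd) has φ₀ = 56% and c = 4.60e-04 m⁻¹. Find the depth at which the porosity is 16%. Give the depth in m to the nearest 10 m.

2720 m

Working in km (1 km = 1000 m; c in km⁻¹ = c in m⁻¹ × 1000):
Invert Athy's law: d = ln(φ₀/φ) / c
d = ln(0.56/0.16) / 0.46 = ln(3.5) / 0.46 = 1.2528 / 0.46 = 2.723 km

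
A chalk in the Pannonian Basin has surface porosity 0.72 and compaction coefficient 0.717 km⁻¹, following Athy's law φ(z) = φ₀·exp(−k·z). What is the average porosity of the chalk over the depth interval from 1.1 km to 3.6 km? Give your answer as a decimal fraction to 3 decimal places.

0.152

⟨φ⟩ = (1/(z₂−z₁)) ∫ φ₀ e^(−kz) dz = φ₀·(e^(−k·z₁) − e^(−k·z₂)) / (k·(z₂−z₁))
e^(−0.717×1.1) = 0.4544; e^(−0.717×3.6) = 0.0757
⟨φ⟩ = 0.72 × (0.4544 − 0.0757) / (0.717 × 2.5) = 0.72 × 0.2113 = 0.1521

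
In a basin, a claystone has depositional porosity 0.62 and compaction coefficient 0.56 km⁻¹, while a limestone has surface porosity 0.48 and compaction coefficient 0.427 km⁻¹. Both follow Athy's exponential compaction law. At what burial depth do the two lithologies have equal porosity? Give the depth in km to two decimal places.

1.92 km

Set phi₀ₐ e^(−cₐZ) = phi₀ᵦ e^(−cᵦZ) ⇒ ln(phi₀ₐ/phi₀ᵦ) = (cₐ − cᵦ)·Z
Z = ln(0.62/0.48) / (0.56 − 0.427) = 0.2559 / 0.133 = 1.924 km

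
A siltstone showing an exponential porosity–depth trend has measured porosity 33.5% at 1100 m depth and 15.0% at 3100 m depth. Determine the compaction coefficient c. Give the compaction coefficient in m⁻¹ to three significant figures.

0.000402 m⁻¹

Working in km (1 km = 1000 m; c in km⁻¹ = c in m⁻¹ × 1000):
Athy: φ(z) = φ₀ e^(−cz) ⇒ φ₁/φ₂ = e^{c(z₂−z₁)} ⇒ c = ln(φ₁/φ₂)/(z₂−z₁)
c = ln(0.335/0.15) / (3.1 − 1.1) = ln(2.233) / 2 = 0.8035 / 2 = 0.4017 km⁻¹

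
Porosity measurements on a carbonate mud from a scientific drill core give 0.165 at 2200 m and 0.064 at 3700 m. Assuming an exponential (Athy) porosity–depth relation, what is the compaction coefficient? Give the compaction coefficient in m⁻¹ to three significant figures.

Working in km (1 km = 1000 m; c in km⁻¹ = c in m⁻¹ × 1000):
Athy: φ(z) = φ₀ e^(−cz) ⇒ φ₁/φ₂ = e^{c(z₂−z₁)} ⇒ c = ln(φ₁/φ₂)/(z₂−z₁)
c = ln(0.165/0.064) / (3.7 − 2.2) = ln(2.578) / 1.5 = 0.9471 / 1.5 = 0.6314 km⁻¹

0.000631 m⁻¹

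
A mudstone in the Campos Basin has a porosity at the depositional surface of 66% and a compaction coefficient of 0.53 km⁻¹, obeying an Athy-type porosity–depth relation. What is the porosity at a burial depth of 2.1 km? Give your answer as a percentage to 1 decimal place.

phi = phi₀·exp(−k·Z) = 0.66 × exp(−0.53 × 2.1) = 0.66 × exp(−1.113)
  = 0.66 × 0.3286 = 0.2169

21.7%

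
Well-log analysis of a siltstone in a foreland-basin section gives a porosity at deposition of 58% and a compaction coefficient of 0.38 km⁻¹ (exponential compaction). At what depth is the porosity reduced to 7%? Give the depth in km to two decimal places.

5.56 km

Invert Athy's law: Z = ln(φ₀/φ) / β
Z = ln(0.58/0.07) / 0.38 = ln(8.286) / 0.38 = 2.1145 / 0.38 = 5.565 km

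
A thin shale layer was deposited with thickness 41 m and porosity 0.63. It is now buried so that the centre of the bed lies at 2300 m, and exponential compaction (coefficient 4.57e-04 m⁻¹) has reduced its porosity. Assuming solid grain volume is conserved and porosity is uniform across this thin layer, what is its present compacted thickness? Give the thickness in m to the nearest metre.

19 m

Working in km (1 km = 1000 m; k in km⁻¹ = k in m⁻¹ × 1000):
Porosity at 2.3 km: φ = 0.63·exp(−0.457×2.3) = 0.2202
Solid-volume conservation: h(1−φ) = h₀(1−φ₀) ⇒ h = h₀·(1−φ₀)/(1−φ)
h = 0.041 × (1 − 0.63)/(1 − 0.2202) = 0.041 × 0.4745 = 0.0195 km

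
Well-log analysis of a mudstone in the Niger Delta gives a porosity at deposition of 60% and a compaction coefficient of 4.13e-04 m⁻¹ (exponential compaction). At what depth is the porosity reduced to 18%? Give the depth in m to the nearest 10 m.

Working in km (1 km = 1000 m; β in km⁻¹ = β in m⁻¹ × 1000):
Invert Athy's law: z = ln(phi₀/phi) / β
z = ln(0.6/0.18) / 0.413 = ln(3.333) / 0.413 = 1.2040 / 0.413 = 2.915 km

2920 m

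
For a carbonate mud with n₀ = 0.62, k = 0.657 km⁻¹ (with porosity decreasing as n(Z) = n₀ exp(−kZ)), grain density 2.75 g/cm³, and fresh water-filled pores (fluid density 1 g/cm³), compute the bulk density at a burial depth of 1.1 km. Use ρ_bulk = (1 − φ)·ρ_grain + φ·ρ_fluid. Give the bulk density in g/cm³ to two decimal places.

2.22 g/cm³

Porosity at depth: n = 0.62·exp(−0.657×1.1) = 0.62×0.4854 = 0.3010
Bulk density: ρ_b = (1−n)ρ_g + n·ρ_f = 0.6990×2.75 + 0.3010×1
       = 1.922 + 0.301 = 2.223 g/cm³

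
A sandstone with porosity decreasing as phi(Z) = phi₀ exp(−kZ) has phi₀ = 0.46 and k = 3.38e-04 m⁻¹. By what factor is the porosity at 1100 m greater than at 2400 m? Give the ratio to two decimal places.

Working in km (1 km = 1000 m; k in km⁻¹ = k in m⁻¹ × 1000):
phi(Z₁)/phi(Z₂) = e^(−k·Z₁)/e^(−k·Z₂) = e^{k(Z₂−Z₁)}
= exp(0.338 × 1.3) = exp(0.4394) = 1.5518

1.55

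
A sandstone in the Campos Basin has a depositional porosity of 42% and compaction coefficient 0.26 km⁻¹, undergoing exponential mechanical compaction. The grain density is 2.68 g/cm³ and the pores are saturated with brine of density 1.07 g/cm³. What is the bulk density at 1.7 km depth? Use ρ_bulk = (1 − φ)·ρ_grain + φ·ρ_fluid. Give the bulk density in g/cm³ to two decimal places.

2.25 g/cm³

Porosity at depth: φ = 0.42·exp(−0.26×1.7) = 0.42×0.6427 = 0.2700
Bulk density: ρ_b = (1−φ)ρ_g + φ·ρ_f = 0.7300×2.68 + 0.2700×1.07
       = 1.957 + 0.289 = 2.245 g/cm³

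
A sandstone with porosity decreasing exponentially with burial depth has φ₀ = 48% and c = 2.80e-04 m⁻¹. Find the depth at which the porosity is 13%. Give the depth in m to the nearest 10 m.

Working in km (1 km = 1000 m; c in km⁻¹ = c in m⁻¹ × 1000):
Invert Athy's law: d = ln(φ₀/φ) / c
d = ln(0.48/0.13) / 0.28 = ln(3.692) / 0.28 = 1.3063 / 0.28 = 4.665 km

4670 m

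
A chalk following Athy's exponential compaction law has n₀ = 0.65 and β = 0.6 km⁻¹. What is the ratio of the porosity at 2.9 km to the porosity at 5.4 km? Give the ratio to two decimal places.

4.48

n(Z₁)/n(Z₂) = e^(−β·Z₁)/e^(−β·Z₂) = e^{β(Z₂−Z₁)}
= exp(0.6 × 2.5) = exp(1.5) = 4.4817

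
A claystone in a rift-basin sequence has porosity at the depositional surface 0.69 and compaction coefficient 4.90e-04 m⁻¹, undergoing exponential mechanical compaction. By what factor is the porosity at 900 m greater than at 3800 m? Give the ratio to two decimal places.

4.14

Working in km (1 km = 1000 m; k in km⁻¹ = k in m⁻¹ × 1000):
phi(d₁)/phi(d₂) = e^(−k·d₁)/e^(−k·d₂) = e^{k(d₂−d₁)}
= exp(0.49 × 2.9) = exp(1.421) = 4.1413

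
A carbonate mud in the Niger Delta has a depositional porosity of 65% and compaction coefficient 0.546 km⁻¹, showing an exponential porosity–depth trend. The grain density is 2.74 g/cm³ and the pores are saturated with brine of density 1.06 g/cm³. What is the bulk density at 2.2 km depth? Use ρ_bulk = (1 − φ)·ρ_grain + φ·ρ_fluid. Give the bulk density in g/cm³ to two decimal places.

2.41 g/cm³

Porosity at depth: n = 0.65·exp(−0.546×2.2) = 0.65×0.3008 = 0.1955
Bulk density: ρ_b = (1−n)ρ_g + n·ρ_f = 0.8045×2.74 + 0.1955×1.06
       = 2.204 + 0.207 = 2.411 g/cm³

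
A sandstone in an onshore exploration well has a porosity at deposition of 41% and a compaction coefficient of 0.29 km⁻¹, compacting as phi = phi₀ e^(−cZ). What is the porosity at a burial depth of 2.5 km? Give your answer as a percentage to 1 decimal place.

19.9%

phi = phi₀·exp(−c·Z) = 0.41 × exp(−0.29 × 2.5) = 0.41 × exp(−0.725)
  = 0.41 × 0.4843 = 0.1986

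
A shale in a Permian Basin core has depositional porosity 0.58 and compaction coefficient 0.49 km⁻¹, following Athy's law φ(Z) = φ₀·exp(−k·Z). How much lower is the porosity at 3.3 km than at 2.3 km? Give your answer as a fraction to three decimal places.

φ(2.3) = 0.58·e^(−0.49×2.3) = 0.1879
φ(3.3) = 0.58·e^(−0.49×3.3) = 0.1151
Δφ = 0.1879 − 0.1151 = 0.0728

0.073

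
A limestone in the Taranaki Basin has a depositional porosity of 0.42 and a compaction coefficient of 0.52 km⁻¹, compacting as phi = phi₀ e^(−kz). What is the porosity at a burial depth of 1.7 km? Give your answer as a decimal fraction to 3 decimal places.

phi = phi₀·exp(−k·z) = 0.42 × exp(−0.52 × 1.7) = 0.42 × exp(−0.884)
  = 0.42 × 0.4131 = 0.1735

0.174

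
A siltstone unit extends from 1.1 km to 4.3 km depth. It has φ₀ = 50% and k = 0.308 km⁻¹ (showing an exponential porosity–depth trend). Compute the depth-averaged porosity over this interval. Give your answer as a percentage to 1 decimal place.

22.7%

⟨φ⟩ = (1/(z₂−z₁)) ∫ φ₀ e^(−kz) dz = φ₀·(e^(−k·z₁) − e^(−k·z₂)) / (k·(z₂−z₁))
e^(−0.308×1.1) = 0.7126; e^(−0.308×4.3) = 0.2660
⟨φ⟩ = 0.5 × (0.7126 − 0.2660) / (0.308 × 3.2) = 0.5 × 0.4532 = 0.2266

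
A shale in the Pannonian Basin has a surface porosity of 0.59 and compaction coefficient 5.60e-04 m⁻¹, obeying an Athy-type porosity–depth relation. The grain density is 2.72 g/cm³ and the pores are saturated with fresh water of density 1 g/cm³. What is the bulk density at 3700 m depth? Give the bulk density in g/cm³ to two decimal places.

2.59 g/cm³

Working in km (1 km = 1000 m; k in km⁻¹ = k in m⁻¹ × 1000):
Porosity at depth: n = 0.59·exp(−0.56×3.7) = 0.59×0.1259 = 0.0743
Bulk density: ρ_b = (1−n)ρ_g + n·ρ_f = 0.9257×2.72 + 0.0743×1
       = 2.518 + 0.074 = 2.592 g/cm³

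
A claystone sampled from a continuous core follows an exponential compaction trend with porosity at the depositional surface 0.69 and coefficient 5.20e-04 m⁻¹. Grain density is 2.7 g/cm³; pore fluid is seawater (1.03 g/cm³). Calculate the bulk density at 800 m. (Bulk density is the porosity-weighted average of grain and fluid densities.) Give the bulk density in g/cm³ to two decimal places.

1.94 g/cm³

Working in km (1 km = 1000 m; β in km⁻¹ = β in m⁻¹ × 1000):
Porosity at depth: φ = 0.69·exp(−0.52×0.8) = 0.69×0.6597 = 0.4552
Bulk density: ρ_b = (1−φ)ρ_g + φ·ρ_f = 0.5448×2.7 + 0.4552×1.03
       = 1.471 + 0.469 = 1.940 g/cm³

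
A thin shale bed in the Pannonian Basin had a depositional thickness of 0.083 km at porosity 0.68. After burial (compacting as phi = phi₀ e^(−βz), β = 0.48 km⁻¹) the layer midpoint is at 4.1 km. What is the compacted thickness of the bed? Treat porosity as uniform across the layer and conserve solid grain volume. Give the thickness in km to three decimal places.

0.029 km

Porosity at 4.1 km: phi = 0.68·exp(−0.48×4.1) = 0.0950
Solid-volume conservation: h(1−phi) = h₀(1−phi₀) ⇒ h = h₀·(1−phi₀)/(1−phi)
h = 0.083 × (1 − 0.68)/(1 − 0.0950) = 0.083 × 0.3536 = 0.0293 km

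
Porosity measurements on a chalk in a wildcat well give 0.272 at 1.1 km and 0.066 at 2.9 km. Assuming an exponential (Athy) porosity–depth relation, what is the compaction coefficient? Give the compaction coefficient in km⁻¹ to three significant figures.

0.787 km⁻¹

Athy: phi(d) = phi₀ e^(−cd) ⇒ phi₁/phi₂ = e^{c(d₂−d₁)} ⇒ c = ln(phi₁/phi₂)/(d₂−d₁)
c = ln(0.272/0.066) / (2.9 − 1.1) = ln(4.121) / 1.8 = 1.4161 / 1.8 = 0.7867 km⁻¹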